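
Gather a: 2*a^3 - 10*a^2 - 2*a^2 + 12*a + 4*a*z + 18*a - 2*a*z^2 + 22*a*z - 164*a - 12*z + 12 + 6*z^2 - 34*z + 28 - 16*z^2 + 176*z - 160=2*a^3 - 12*a^2 + a*(-2*z^2 + 26*z - 134) - 10*z^2 + 130*z - 120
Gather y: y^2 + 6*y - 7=y^2 + 6*y - 7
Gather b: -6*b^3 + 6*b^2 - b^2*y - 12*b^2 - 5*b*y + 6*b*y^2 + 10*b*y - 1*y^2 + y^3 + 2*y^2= -6*b^3 + b^2*(-y - 6) + b*(6*y^2 + 5*y) + y^3 + y^2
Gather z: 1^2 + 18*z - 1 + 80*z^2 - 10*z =80*z^2 + 8*z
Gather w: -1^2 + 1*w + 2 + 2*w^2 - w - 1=2*w^2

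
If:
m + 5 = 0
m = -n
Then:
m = -5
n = 5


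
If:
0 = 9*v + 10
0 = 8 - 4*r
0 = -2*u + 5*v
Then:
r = 2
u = -25/9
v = -10/9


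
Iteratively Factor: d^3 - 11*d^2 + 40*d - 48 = (d - 3)*(d^2 - 8*d + 16) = (d - 4)*(d - 3)*(d - 4)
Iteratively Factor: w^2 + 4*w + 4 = (w + 2)*(w + 2)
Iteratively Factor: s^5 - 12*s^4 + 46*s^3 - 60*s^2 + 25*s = (s - 5)*(s^4 - 7*s^3 + 11*s^2 - 5*s) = (s - 5)^2*(s^3 - 2*s^2 + s) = (s - 5)^2*(s - 1)*(s^2 - s) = (s - 5)^2*(s - 1)^2*(s)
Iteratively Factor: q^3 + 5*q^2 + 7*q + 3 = (q + 3)*(q^2 + 2*q + 1) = (q + 1)*(q + 3)*(q + 1)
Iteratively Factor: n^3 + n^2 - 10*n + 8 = (n + 4)*(n^2 - 3*n + 2) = (n - 1)*(n + 4)*(n - 2)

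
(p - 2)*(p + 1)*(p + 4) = p^3 + 3*p^2 - 6*p - 8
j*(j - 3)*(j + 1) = j^3 - 2*j^2 - 3*j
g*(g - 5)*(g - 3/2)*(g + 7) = g^4 + g^3/2 - 38*g^2 + 105*g/2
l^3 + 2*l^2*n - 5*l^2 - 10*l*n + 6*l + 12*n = (l - 3)*(l - 2)*(l + 2*n)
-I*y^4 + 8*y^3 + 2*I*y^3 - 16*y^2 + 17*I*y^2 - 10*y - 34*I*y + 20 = (y - 2)*(y + 2*I)*(y + 5*I)*(-I*y + 1)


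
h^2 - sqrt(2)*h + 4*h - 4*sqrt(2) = (h + 4)*(h - sqrt(2))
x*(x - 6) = x^2 - 6*x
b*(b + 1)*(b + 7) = b^3 + 8*b^2 + 7*b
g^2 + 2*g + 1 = (g + 1)^2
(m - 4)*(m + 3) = m^2 - m - 12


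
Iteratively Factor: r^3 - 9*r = (r)*(r^2 - 9) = r*(r - 3)*(r + 3)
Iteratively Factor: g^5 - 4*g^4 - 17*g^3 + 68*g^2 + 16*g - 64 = (g - 4)*(g^4 - 17*g^2 + 16) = (g - 4)*(g + 1)*(g^3 - g^2 - 16*g + 16) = (g - 4)*(g + 1)*(g + 4)*(g^2 - 5*g + 4) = (g - 4)*(g - 1)*(g + 1)*(g + 4)*(g - 4)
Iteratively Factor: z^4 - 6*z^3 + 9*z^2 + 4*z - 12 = (z - 2)*(z^3 - 4*z^2 + z + 6) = (z - 2)*(z + 1)*(z^2 - 5*z + 6) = (z - 2)^2*(z + 1)*(z - 3)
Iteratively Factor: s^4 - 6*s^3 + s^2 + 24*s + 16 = (s + 1)*(s^3 - 7*s^2 + 8*s + 16) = (s - 4)*(s + 1)*(s^2 - 3*s - 4) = (s - 4)^2*(s + 1)*(s + 1)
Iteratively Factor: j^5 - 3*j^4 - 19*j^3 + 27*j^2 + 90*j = (j + 3)*(j^4 - 6*j^3 - j^2 + 30*j) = (j + 2)*(j + 3)*(j^3 - 8*j^2 + 15*j) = j*(j + 2)*(j + 3)*(j^2 - 8*j + 15) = j*(j - 5)*(j + 2)*(j + 3)*(j - 3)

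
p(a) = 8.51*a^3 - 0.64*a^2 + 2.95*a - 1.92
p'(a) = 25.53*a^2 - 1.28*a + 2.95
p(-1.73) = -53.00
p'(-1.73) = 81.57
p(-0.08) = -2.16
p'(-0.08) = 3.22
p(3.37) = 326.45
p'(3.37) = 288.58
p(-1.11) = -17.62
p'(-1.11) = 35.83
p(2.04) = 73.68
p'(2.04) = 106.58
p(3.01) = 233.24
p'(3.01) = 230.40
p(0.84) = 5.15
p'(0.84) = 19.89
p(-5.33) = -1324.40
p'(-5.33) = 735.05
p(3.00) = 230.94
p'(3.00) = 228.88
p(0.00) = -1.92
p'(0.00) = 2.95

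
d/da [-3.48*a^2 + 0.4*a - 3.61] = 0.4 - 6.96*a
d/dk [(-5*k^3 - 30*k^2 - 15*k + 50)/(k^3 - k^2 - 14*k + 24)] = 5*(7*k^4 + 34*k^3 - 21*k^2 - 268*k + 68)/(k^6 - 2*k^5 - 27*k^4 + 76*k^3 + 148*k^2 - 672*k + 576)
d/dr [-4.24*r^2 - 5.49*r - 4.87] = -8.48*r - 5.49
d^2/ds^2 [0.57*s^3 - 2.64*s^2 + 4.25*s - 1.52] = 3.42*s - 5.28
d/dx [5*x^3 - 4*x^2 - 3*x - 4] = 15*x^2 - 8*x - 3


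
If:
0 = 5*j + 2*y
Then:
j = -2*y/5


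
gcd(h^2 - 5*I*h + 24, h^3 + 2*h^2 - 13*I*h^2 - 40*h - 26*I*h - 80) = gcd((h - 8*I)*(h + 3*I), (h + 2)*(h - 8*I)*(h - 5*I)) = h - 8*I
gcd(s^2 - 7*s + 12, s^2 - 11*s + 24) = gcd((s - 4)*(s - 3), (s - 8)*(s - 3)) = s - 3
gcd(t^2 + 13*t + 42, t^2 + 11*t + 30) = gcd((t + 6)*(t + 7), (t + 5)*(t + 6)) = t + 6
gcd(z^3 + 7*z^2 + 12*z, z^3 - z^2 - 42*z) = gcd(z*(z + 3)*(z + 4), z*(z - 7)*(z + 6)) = z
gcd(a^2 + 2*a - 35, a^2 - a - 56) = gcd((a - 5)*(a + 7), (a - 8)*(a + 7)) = a + 7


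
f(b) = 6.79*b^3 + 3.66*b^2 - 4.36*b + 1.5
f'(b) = 20.37*b^2 + 7.32*b - 4.36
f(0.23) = 0.77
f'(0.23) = -1.60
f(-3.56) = -242.94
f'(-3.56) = 227.74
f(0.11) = 1.07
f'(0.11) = -3.31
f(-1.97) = -27.62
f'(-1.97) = 60.27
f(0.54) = 1.28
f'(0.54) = 5.53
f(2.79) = 165.29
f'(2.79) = 174.62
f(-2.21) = -44.28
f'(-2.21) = 78.95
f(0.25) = 0.74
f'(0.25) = -1.26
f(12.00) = 12209.34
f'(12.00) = 3016.76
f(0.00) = 1.50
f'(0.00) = -4.36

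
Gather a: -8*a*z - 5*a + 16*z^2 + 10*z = a*(-8*z - 5) + 16*z^2 + 10*z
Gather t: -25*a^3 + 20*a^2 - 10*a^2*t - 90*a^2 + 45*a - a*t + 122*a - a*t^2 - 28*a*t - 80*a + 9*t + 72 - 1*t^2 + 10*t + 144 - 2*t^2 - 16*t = -25*a^3 - 70*a^2 + 87*a + t^2*(-a - 3) + t*(-10*a^2 - 29*a + 3) + 216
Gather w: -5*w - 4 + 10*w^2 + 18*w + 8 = 10*w^2 + 13*w + 4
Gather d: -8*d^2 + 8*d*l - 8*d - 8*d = -8*d^2 + d*(8*l - 16)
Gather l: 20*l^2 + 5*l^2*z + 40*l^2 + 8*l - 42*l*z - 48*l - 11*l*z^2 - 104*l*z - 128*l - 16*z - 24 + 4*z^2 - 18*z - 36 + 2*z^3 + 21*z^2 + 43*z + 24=l^2*(5*z + 60) + l*(-11*z^2 - 146*z - 168) + 2*z^3 + 25*z^2 + 9*z - 36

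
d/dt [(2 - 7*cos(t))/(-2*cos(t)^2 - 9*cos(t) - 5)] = (14*cos(t)^2 - 8*cos(t) - 53)*sin(t)/(9*cos(t) + cos(2*t) + 6)^2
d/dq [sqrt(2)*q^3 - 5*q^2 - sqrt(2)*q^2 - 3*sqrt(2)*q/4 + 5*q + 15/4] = 3*sqrt(2)*q^2 - 10*q - 2*sqrt(2)*q - 3*sqrt(2)/4 + 5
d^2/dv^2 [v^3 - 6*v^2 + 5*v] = 6*v - 12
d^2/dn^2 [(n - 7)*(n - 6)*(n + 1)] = 6*n - 24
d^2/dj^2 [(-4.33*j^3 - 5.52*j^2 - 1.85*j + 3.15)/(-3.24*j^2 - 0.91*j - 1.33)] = (-23.855542*j^3 - 309.68175*j^2 - 57.600858*j + 36.981476)/(34.012224*j^6 + 28.658448*j^5 + 49.934556*j^4 + 24.281803*j^3 + 20.497827*j^2 + 4.829097*j + 2.352637)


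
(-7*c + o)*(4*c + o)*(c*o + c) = -28*c^3*o - 28*c^3 - 3*c^2*o^2 - 3*c^2*o + c*o^3 + c*o^2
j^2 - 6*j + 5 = (j - 5)*(j - 1)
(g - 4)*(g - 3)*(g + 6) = g^3 - g^2 - 30*g + 72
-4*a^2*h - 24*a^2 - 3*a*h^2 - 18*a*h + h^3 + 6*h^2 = (-4*a + h)*(a + h)*(h + 6)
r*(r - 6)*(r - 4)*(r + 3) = r^4 - 7*r^3 - 6*r^2 + 72*r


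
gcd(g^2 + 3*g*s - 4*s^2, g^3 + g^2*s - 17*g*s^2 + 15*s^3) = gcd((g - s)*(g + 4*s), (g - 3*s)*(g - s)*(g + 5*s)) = -g + s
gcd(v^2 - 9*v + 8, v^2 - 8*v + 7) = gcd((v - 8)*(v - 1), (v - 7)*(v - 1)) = v - 1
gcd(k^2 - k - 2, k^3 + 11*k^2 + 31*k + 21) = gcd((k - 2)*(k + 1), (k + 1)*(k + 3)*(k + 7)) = k + 1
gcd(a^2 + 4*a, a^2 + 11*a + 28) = a + 4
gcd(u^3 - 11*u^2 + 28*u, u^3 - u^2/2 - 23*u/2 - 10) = u - 4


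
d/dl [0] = 0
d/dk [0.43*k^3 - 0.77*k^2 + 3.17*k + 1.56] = 1.29*k^2 - 1.54*k + 3.17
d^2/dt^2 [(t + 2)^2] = 2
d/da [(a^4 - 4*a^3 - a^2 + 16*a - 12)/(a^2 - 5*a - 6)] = (2*a^5 - 19*a^4 + 16*a^3 + 61*a^2 + 36*a - 156)/(a^4 - 10*a^3 + 13*a^2 + 60*a + 36)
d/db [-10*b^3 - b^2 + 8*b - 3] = -30*b^2 - 2*b + 8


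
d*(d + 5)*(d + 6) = d^3 + 11*d^2 + 30*d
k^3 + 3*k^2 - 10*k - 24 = (k - 3)*(k + 2)*(k + 4)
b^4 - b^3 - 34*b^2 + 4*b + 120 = (b - 6)*(b - 2)*(b + 2)*(b + 5)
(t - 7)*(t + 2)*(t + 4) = t^3 - t^2 - 34*t - 56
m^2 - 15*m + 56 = (m - 8)*(m - 7)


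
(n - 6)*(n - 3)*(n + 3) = n^3 - 6*n^2 - 9*n + 54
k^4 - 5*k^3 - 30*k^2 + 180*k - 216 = (k - 6)*(k - 3)*(k - 2)*(k + 6)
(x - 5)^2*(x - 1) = x^3 - 11*x^2 + 35*x - 25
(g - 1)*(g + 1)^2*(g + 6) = g^4 + 7*g^3 + 5*g^2 - 7*g - 6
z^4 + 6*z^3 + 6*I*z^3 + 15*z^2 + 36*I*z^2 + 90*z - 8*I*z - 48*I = (z + 6)*(z - I)^2*(z + 8*I)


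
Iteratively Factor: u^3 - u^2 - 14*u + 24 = (u + 4)*(u^2 - 5*u + 6) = (u - 3)*(u + 4)*(u - 2)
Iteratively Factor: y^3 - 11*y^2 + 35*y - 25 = (y - 5)*(y^2 - 6*y + 5) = (y - 5)*(y - 1)*(y - 5)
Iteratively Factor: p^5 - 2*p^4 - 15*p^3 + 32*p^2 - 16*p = (p - 1)*(p^4 - p^3 - 16*p^2 + 16*p) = p*(p - 1)*(p^3 - p^2 - 16*p + 16) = p*(p - 1)^2*(p^2 - 16) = p*(p - 4)*(p - 1)^2*(p + 4)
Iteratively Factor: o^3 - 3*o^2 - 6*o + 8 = (o - 1)*(o^2 - 2*o - 8) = (o - 1)*(o + 2)*(o - 4)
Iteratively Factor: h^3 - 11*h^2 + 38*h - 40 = (h - 2)*(h^2 - 9*h + 20) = (h - 5)*(h - 2)*(h - 4)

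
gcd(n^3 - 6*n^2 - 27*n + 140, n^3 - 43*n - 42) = n - 7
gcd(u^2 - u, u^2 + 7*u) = u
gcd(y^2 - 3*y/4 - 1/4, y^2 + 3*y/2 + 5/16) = y + 1/4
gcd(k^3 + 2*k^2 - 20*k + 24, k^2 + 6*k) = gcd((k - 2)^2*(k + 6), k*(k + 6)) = k + 6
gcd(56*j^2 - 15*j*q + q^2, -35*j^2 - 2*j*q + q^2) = -7*j + q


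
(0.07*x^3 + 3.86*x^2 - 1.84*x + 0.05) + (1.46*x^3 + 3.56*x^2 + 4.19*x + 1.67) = 1.53*x^3 + 7.42*x^2 + 2.35*x + 1.72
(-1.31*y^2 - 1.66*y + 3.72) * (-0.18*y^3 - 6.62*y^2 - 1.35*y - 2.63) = 0.2358*y^5 + 8.971*y^4 + 12.0881*y^3 - 18.9401*y^2 - 0.656200000000001*y - 9.7836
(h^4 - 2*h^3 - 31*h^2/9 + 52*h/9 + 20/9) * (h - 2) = h^5 - 4*h^4 + 5*h^3/9 + 38*h^2/3 - 28*h/3 - 40/9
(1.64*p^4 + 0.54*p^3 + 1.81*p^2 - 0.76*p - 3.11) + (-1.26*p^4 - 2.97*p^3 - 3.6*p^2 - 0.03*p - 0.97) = 0.38*p^4 - 2.43*p^3 - 1.79*p^2 - 0.79*p - 4.08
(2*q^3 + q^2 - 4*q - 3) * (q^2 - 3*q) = 2*q^5 - 5*q^4 - 7*q^3 + 9*q^2 + 9*q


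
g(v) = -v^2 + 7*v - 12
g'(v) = 7 - 2*v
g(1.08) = -5.61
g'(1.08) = 4.84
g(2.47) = -0.81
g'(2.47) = 2.06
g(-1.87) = -28.59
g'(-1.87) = 10.74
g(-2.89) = -40.58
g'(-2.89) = 12.78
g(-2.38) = -34.32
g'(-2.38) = 11.76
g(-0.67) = -17.14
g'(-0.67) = 8.34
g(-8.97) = -155.25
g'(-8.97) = 24.94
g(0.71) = -7.53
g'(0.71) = 5.58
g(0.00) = -12.00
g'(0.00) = 7.00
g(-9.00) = -156.00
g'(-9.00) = 25.00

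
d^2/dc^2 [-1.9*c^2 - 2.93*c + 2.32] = -3.80000000000000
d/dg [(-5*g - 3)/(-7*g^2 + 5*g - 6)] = (-35*g^2 - 42*g + 45)/(49*g^4 - 70*g^3 + 109*g^2 - 60*g + 36)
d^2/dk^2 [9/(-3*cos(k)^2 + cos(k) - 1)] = 9*(-36*sin(k)^4 + 7*sin(k)^2 - 49*cos(k)/4 + 9*cos(3*k)/4 + 25)/(3*sin(k)^2 + cos(k) - 4)^3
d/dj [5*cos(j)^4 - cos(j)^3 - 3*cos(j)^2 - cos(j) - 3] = (-20*cos(j)^3 + 3*cos(j)^2 + 6*cos(j) + 1)*sin(j)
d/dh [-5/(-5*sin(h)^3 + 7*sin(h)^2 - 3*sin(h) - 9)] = 5*(-15*sin(h)^2 + 14*sin(h) - 3)*cos(h)/(5*sin(h)^3 - 7*sin(h)^2 + 3*sin(h) + 9)^2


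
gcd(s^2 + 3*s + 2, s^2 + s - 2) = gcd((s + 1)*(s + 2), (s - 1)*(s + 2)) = s + 2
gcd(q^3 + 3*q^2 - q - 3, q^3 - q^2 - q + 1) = q^2 - 1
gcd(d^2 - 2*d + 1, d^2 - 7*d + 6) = d - 1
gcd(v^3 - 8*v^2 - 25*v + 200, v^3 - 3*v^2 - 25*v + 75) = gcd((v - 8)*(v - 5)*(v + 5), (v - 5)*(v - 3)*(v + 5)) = v^2 - 25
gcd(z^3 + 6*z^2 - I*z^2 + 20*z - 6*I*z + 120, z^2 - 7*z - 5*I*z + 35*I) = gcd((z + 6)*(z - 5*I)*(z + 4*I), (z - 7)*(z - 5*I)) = z - 5*I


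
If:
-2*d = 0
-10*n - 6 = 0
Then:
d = 0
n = -3/5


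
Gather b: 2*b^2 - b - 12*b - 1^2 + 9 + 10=2*b^2 - 13*b + 18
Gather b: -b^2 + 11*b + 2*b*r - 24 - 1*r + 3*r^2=-b^2 + b*(2*r + 11) + 3*r^2 - r - 24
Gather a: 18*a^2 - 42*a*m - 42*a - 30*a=18*a^2 + a*(-42*m - 72)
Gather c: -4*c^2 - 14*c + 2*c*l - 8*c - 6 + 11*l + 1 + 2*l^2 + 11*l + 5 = -4*c^2 + c*(2*l - 22) + 2*l^2 + 22*l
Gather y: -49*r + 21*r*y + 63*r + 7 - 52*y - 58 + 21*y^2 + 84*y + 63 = 14*r + 21*y^2 + y*(21*r + 32) + 12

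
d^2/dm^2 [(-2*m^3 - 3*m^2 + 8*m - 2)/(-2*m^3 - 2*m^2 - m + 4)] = 4*(2*m^6 - 54*m^5 + 15*m^4 + 114*m^3 - 150*m^2 - 18*m + 17)/(8*m^9 + 24*m^8 + 36*m^7 - 16*m^6 - 78*m^5 - 90*m^4 + 49*m^3 + 84*m^2 + 48*m - 64)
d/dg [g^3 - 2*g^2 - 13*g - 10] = 3*g^2 - 4*g - 13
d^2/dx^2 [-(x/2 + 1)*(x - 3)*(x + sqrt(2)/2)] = -3*x - sqrt(2)/2 + 1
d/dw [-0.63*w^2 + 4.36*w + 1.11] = 4.36 - 1.26*w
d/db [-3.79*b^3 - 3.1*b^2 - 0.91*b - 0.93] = -11.37*b^2 - 6.2*b - 0.91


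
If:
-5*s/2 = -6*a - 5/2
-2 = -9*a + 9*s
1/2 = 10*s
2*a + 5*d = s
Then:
No Solution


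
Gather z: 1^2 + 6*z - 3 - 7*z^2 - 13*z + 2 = -7*z^2 - 7*z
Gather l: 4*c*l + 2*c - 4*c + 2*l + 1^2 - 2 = -2*c + l*(4*c + 2) - 1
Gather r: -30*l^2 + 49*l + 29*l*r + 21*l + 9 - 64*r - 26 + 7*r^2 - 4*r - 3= -30*l^2 + 70*l + 7*r^2 + r*(29*l - 68) - 20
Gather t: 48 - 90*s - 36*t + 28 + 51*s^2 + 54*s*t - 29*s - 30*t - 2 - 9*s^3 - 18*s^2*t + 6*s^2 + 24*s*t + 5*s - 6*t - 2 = -9*s^3 + 57*s^2 - 114*s + t*(-18*s^2 + 78*s - 72) + 72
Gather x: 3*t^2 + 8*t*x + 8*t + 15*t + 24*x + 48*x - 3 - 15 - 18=3*t^2 + 23*t + x*(8*t + 72) - 36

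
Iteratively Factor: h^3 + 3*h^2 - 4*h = (h + 4)*(h^2 - h) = (h - 1)*(h + 4)*(h)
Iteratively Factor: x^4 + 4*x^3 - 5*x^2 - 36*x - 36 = (x - 3)*(x^3 + 7*x^2 + 16*x + 12) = (x - 3)*(x + 2)*(x^2 + 5*x + 6) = (x - 3)*(x + 2)*(x + 3)*(x + 2)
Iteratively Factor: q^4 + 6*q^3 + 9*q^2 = (q)*(q^3 + 6*q^2 + 9*q) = q*(q + 3)*(q^2 + 3*q) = q*(q + 3)^2*(q)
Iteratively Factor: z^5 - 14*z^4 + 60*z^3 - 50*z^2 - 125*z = (z - 5)*(z^4 - 9*z^3 + 15*z^2 + 25*z) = (z - 5)^2*(z^3 - 4*z^2 - 5*z) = (z - 5)^2*(z + 1)*(z^2 - 5*z) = (z - 5)^3*(z + 1)*(z)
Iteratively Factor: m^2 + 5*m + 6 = (m + 3)*(m + 2)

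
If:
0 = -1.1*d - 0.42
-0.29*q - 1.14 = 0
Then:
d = -0.38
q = -3.93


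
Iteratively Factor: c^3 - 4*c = (c + 2)*(c^2 - 2*c) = c*(c + 2)*(c - 2)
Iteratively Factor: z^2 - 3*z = (z)*(z - 3)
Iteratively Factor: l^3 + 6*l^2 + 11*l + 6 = (l + 1)*(l^2 + 5*l + 6) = (l + 1)*(l + 2)*(l + 3)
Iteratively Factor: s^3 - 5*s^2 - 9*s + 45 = (s - 3)*(s^2 - 2*s - 15) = (s - 5)*(s - 3)*(s + 3)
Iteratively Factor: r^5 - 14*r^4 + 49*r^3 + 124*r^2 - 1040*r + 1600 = (r - 4)*(r^4 - 10*r^3 + 9*r^2 + 160*r - 400) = (r - 5)*(r - 4)*(r^3 - 5*r^2 - 16*r + 80) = (r - 5)*(r - 4)^2*(r^2 - r - 20) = (r - 5)^2*(r - 4)^2*(r + 4)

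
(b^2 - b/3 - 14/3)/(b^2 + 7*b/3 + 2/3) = (3*b - 7)/(3*b + 1)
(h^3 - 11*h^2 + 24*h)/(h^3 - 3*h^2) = (h - 8)/h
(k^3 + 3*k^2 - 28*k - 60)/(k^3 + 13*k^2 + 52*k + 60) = (k - 5)/(k + 5)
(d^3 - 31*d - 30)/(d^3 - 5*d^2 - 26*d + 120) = (d + 1)/(d - 4)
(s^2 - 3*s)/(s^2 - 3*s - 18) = s*(3 - s)/(-s^2 + 3*s + 18)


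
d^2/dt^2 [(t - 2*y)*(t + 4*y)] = 2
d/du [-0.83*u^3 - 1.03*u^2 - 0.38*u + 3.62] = -2.49*u^2 - 2.06*u - 0.38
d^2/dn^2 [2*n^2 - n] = 4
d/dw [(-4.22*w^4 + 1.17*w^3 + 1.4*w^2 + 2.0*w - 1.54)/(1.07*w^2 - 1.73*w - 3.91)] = (-9.0308*w^5 + 23.1537*w^4 + 61.9526*w^3 - 18.2861*w^2 - 7.6524*w - 10.4842)/(1.1449*w^4 - 3.7022*w^3 - 5.3745*w^2 + 13.5286*w + 15.2881)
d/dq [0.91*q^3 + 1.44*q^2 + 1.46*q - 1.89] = 2.73*q^2 + 2.88*q + 1.46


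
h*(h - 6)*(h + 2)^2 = h^4 - 2*h^3 - 20*h^2 - 24*h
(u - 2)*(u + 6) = u^2 + 4*u - 12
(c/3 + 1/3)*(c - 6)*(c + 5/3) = c^3/3 - 10*c^2/9 - 43*c/9 - 10/3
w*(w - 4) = w^2 - 4*w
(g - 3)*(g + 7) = g^2 + 4*g - 21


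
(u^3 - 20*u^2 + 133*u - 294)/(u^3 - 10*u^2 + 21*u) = (u^2 - 13*u + 42)/(u*(u - 3))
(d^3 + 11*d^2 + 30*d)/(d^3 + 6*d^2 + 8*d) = (d^2 + 11*d + 30)/(d^2 + 6*d + 8)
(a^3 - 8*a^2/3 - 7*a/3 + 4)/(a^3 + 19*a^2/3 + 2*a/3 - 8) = (a - 3)/(a + 6)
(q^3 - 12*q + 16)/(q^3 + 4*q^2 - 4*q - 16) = (q - 2)/(q + 2)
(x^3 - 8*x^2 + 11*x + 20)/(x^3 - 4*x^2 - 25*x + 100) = (x + 1)/(x + 5)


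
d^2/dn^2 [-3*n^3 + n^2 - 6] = 2 - 18*n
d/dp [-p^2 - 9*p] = -2*p - 9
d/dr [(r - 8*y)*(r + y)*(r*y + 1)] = 3*r^2*y - 14*r*y^2 + 2*r - 8*y^3 - 7*y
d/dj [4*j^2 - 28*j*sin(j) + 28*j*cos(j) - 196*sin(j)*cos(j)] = -28*sqrt(2)*j*sin(j + pi/4) + 8*j - 196*cos(2*j) + 28*sqrt(2)*cos(j + pi/4)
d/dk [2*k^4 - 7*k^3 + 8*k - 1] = 8*k^3 - 21*k^2 + 8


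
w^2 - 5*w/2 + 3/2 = (w - 3/2)*(w - 1)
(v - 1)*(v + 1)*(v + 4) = v^3 + 4*v^2 - v - 4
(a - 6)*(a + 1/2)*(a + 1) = a^3 - 9*a^2/2 - 17*a/2 - 3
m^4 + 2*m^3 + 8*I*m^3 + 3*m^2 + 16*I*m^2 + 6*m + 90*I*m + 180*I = (m + 2)*(m - 3*I)*(m + 5*I)*(m + 6*I)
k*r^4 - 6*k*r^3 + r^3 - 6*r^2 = r^2*(r - 6)*(k*r + 1)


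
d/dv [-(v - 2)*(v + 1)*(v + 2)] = -3*v^2 - 2*v + 4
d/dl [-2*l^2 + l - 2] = 1 - 4*l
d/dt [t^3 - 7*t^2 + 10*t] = 3*t^2 - 14*t + 10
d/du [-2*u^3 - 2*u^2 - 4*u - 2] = -6*u^2 - 4*u - 4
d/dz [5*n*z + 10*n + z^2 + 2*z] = 5*n + 2*z + 2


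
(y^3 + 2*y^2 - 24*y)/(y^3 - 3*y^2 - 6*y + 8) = y*(y + 6)/(y^2 + y - 2)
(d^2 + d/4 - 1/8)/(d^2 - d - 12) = (-d^2 - d/4 + 1/8)/(-d^2 + d + 12)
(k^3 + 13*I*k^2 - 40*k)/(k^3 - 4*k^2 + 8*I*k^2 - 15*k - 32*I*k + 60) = k*(k + 8*I)/(k^2 + k*(-4 + 3*I) - 12*I)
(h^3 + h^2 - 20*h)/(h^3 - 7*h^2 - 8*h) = (-h^2 - h + 20)/(-h^2 + 7*h + 8)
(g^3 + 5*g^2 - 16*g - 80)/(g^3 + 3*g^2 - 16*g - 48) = (g + 5)/(g + 3)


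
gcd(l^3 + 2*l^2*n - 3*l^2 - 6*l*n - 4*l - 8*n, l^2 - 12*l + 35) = 1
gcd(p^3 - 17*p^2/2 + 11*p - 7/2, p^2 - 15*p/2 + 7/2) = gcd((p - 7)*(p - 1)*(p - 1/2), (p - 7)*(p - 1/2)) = p^2 - 15*p/2 + 7/2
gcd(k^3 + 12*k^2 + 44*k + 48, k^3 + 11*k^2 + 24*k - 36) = k + 6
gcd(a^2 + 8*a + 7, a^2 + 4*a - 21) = a + 7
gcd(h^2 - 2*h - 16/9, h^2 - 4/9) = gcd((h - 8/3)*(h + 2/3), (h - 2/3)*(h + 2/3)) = h + 2/3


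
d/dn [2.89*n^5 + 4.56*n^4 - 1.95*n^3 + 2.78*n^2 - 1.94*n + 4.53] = 14.45*n^4 + 18.24*n^3 - 5.85*n^2 + 5.56*n - 1.94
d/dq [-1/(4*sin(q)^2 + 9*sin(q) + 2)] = (8*sin(q) + 9)*cos(q)/(4*sin(q)^2 + 9*sin(q) + 2)^2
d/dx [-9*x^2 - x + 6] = -18*x - 1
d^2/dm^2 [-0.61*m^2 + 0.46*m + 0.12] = -1.22000000000000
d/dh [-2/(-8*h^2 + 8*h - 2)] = 4*(1 - 2*h)/(4*h^2 - 4*h + 1)^2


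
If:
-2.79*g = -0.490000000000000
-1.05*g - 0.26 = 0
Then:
No Solution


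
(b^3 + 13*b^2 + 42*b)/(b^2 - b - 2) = b*(b^2 + 13*b + 42)/(b^2 - b - 2)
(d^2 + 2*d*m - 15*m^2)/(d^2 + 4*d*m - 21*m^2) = (d + 5*m)/(d + 7*m)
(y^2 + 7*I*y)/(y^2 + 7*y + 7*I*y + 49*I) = y/(y + 7)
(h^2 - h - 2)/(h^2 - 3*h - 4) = (h - 2)/(h - 4)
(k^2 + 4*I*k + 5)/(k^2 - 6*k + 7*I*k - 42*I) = (k^2 + 4*I*k + 5)/(k^2 + k*(-6 + 7*I) - 42*I)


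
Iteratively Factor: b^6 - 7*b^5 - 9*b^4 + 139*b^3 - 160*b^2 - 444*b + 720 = (b - 3)*(b^5 - 4*b^4 - 21*b^3 + 76*b^2 + 68*b - 240) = (b - 3)^2*(b^4 - b^3 - 24*b^2 + 4*b + 80) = (b - 3)^2*(b + 2)*(b^3 - 3*b^2 - 18*b + 40) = (b - 5)*(b - 3)^2*(b + 2)*(b^2 + 2*b - 8) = (b - 5)*(b - 3)^2*(b - 2)*(b + 2)*(b + 4)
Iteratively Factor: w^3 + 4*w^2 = (w)*(w^2 + 4*w) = w^2*(w + 4)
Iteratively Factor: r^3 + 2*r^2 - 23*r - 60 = (r + 4)*(r^2 - 2*r - 15) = (r + 3)*(r + 4)*(r - 5)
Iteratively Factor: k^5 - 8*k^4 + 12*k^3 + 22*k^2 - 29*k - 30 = (k - 5)*(k^4 - 3*k^3 - 3*k^2 + 7*k + 6) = (k - 5)*(k - 2)*(k^3 - k^2 - 5*k - 3) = (k - 5)*(k - 2)*(k + 1)*(k^2 - 2*k - 3) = (k - 5)*(k - 2)*(k + 1)^2*(k - 3)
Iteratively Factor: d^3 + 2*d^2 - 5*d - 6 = (d + 3)*(d^2 - d - 2) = (d + 1)*(d + 3)*(d - 2)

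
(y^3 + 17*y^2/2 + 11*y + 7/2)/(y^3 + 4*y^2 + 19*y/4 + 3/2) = 2*(y^2 + 8*y + 7)/(2*y^2 + 7*y + 6)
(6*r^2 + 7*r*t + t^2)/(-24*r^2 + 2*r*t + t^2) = (-r - t)/(4*r - t)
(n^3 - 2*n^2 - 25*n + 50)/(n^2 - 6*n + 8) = (n^2 - 25)/(n - 4)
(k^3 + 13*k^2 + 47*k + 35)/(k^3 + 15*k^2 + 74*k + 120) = (k^2 + 8*k + 7)/(k^2 + 10*k + 24)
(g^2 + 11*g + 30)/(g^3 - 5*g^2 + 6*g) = (g^2 + 11*g + 30)/(g*(g^2 - 5*g + 6))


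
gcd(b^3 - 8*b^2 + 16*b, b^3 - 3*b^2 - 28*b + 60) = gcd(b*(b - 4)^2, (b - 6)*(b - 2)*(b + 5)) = 1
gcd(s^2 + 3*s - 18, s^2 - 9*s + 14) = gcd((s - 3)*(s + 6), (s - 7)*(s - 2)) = 1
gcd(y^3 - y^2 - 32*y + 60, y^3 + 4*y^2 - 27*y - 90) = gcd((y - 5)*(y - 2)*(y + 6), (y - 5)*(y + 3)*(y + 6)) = y^2 + y - 30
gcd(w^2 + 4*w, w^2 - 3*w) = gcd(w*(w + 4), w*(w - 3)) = w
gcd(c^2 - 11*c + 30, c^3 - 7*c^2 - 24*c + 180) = c - 6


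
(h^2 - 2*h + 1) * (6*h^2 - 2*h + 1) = 6*h^4 - 14*h^3 + 11*h^2 - 4*h + 1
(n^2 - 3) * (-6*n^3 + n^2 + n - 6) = -6*n^5 + n^4 + 19*n^3 - 9*n^2 - 3*n + 18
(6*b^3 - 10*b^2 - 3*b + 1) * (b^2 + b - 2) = 6*b^5 - 4*b^4 - 25*b^3 + 18*b^2 + 7*b - 2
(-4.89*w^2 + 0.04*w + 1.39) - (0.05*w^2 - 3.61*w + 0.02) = -4.94*w^2 + 3.65*w + 1.37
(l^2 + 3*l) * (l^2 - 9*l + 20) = l^4 - 6*l^3 - 7*l^2 + 60*l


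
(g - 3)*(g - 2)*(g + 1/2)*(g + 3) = g^4 - 3*g^3/2 - 10*g^2 + 27*g/2 + 9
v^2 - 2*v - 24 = (v - 6)*(v + 4)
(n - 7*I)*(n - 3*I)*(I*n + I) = I*n^3 + 10*n^2 + I*n^2 + 10*n - 21*I*n - 21*I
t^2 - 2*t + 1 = (t - 1)^2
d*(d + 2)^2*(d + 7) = d^4 + 11*d^3 + 32*d^2 + 28*d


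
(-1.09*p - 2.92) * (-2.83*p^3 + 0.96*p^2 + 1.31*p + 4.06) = 3.0847*p^4 + 7.2172*p^3 - 4.2311*p^2 - 8.2506*p - 11.8552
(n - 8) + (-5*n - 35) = -4*n - 43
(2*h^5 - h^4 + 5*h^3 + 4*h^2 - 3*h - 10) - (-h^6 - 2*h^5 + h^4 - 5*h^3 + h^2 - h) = h^6 + 4*h^5 - 2*h^4 + 10*h^3 + 3*h^2 - 2*h - 10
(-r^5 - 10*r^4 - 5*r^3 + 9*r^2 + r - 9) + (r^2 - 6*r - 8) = -r^5 - 10*r^4 - 5*r^3 + 10*r^2 - 5*r - 17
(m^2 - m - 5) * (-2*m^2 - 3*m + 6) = -2*m^4 - m^3 + 19*m^2 + 9*m - 30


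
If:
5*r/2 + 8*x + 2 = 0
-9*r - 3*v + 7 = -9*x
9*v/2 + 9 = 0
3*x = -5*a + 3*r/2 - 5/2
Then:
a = 59/630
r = 172/189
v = -2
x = -101/189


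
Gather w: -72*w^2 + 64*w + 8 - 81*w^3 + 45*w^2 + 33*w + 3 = -81*w^3 - 27*w^2 + 97*w + 11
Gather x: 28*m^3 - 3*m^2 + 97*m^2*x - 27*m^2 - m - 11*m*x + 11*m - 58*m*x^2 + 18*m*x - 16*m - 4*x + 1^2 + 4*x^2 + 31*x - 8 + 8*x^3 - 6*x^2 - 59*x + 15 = 28*m^3 - 30*m^2 - 6*m + 8*x^3 + x^2*(-58*m - 2) + x*(97*m^2 + 7*m - 32) + 8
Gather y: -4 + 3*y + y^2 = y^2 + 3*y - 4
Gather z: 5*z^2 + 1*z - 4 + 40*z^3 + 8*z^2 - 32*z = 40*z^3 + 13*z^2 - 31*z - 4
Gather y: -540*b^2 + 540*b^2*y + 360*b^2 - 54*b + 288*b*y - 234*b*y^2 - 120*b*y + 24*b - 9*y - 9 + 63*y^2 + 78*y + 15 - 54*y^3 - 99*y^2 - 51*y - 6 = -180*b^2 - 30*b - 54*y^3 + y^2*(-234*b - 36) + y*(540*b^2 + 168*b + 18)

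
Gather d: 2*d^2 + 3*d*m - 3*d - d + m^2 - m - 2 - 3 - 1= 2*d^2 + d*(3*m - 4) + m^2 - m - 6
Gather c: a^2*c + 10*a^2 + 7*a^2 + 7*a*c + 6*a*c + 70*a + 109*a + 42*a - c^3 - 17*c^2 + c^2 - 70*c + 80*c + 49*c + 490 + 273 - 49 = 17*a^2 + 221*a - c^3 - 16*c^2 + c*(a^2 + 13*a + 59) + 714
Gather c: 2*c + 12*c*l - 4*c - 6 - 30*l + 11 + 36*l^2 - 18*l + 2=c*(12*l - 2) + 36*l^2 - 48*l + 7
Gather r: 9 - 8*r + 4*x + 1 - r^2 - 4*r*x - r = -r^2 + r*(-4*x - 9) + 4*x + 10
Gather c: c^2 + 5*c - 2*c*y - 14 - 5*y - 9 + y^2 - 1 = c^2 + c*(5 - 2*y) + y^2 - 5*y - 24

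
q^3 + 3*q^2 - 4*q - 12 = (q - 2)*(q + 2)*(q + 3)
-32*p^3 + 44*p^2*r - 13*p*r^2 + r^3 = (-8*p + r)*(-4*p + r)*(-p + r)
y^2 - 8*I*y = y*(y - 8*I)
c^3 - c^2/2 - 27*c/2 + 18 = (c - 3)*(c - 3/2)*(c + 4)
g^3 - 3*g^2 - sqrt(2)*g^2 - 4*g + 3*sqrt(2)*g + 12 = (g - 3)*(g - 2*sqrt(2))*(g + sqrt(2))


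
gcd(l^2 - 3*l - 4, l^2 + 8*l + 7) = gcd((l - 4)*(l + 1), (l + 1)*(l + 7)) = l + 1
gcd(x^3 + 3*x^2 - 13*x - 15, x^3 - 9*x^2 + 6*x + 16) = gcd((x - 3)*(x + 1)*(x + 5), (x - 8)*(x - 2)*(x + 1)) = x + 1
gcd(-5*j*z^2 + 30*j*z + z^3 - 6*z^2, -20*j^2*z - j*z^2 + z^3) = -5*j*z + z^2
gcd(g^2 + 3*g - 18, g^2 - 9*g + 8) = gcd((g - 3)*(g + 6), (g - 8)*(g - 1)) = 1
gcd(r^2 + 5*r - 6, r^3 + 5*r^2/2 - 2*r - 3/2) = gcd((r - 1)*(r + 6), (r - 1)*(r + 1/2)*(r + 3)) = r - 1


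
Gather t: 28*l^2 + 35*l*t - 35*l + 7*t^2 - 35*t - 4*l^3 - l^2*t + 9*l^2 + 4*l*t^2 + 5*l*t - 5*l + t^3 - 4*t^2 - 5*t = -4*l^3 + 37*l^2 - 40*l + t^3 + t^2*(4*l + 3) + t*(-l^2 + 40*l - 40)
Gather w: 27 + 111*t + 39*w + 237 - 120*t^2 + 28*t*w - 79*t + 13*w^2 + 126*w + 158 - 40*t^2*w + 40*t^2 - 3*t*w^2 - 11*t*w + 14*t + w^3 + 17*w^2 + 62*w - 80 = -80*t^2 + 46*t + w^3 + w^2*(30 - 3*t) + w*(-40*t^2 + 17*t + 227) + 342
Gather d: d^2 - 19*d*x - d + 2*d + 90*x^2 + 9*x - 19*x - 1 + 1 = d^2 + d*(1 - 19*x) + 90*x^2 - 10*x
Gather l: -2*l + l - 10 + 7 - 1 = -l - 4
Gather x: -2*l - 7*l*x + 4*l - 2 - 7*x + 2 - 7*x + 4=2*l + x*(-7*l - 14) + 4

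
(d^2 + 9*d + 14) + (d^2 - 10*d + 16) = 2*d^2 - d + 30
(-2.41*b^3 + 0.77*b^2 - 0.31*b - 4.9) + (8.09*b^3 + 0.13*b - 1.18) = 5.68*b^3 + 0.77*b^2 - 0.18*b - 6.08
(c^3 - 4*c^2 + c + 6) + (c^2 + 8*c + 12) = c^3 - 3*c^2 + 9*c + 18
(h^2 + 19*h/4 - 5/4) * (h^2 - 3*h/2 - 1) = h^4 + 13*h^3/4 - 75*h^2/8 - 23*h/8 + 5/4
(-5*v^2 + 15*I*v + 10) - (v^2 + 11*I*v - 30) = -6*v^2 + 4*I*v + 40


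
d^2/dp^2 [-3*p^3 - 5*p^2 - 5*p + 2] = -18*p - 10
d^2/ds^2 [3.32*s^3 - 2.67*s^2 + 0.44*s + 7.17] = 19.92*s - 5.34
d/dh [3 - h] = -1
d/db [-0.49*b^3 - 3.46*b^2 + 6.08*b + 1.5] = -1.47*b^2 - 6.92*b + 6.08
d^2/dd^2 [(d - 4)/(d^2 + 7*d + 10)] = 2*((d - 4)*(2*d + 7)^2 - 3*(d + 1)*(d^2 + 7*d + 10))/(d^2 + 7*d + 10)^3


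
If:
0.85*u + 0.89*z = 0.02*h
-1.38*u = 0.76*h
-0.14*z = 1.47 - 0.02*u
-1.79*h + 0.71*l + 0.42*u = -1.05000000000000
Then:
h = -16.74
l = -49.15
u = 9.22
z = -9.18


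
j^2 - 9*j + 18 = (j - 6)*(j - 3)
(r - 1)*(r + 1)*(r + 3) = r^3 + 3*r^2 - r - 3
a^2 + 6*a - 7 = (a - 1)*(a + 7)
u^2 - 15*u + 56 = (u - 8)*(u - 7)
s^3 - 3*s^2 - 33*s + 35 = (s - 7)*(s - 1)*(s + 5)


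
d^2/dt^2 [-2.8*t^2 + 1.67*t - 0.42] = -5.60000000000000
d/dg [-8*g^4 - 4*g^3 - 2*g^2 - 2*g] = -32*g^3 - 12*g^2 - 4*g - 2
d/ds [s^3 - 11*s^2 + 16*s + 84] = 3*s^2 - 22*s + 16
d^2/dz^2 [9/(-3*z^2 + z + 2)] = 18*(-9*z^2 + 3*z + (6*z - 1)^2 + 6)/(-3*z^2 + z + 2)^3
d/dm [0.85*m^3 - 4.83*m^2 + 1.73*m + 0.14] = 2.55*m^2 - 9.66*m + 1.73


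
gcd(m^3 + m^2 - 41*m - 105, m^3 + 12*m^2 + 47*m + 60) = m^2 + 8*m + 15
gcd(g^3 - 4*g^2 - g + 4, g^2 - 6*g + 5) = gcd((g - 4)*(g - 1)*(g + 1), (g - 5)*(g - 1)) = g - 1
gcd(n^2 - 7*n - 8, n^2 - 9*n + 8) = n - 8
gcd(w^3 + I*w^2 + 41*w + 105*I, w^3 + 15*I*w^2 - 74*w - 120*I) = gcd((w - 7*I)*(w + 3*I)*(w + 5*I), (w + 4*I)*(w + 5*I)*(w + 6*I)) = w + 5*I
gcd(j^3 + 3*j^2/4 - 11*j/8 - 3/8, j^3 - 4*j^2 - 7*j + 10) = j - 1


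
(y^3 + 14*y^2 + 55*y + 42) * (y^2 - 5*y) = y^5 + 9*y^4 - 15*y^3 - 233*y^2 - 210*y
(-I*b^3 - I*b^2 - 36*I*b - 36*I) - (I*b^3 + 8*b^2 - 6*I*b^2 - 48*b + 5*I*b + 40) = -2*I*b^3 - 8*b^2 + 5*I*b^2 + 48*b - 41*I*b - 40 - 36*I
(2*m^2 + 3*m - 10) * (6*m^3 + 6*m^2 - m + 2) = 12*m^5 + 30*m^4 - 44*m^3 - 59*m^2 + 16*m - 20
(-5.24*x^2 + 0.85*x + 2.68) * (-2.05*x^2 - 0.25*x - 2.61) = 10.742*x^4 - 0.4325*x^3 + 7.9699*x^2 - 2.8885*x - 6.9948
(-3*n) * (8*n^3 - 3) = -24*n^4 + 9*n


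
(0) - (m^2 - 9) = 9 - m^2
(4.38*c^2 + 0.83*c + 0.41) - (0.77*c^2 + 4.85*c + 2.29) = 3.61*c^2 - 4.02*c - 1.88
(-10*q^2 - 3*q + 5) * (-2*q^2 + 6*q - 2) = 20*q^4 - 54*q^3 - 8*q^2 + 36*q - 10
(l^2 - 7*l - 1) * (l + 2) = l^3 - 5*l^2 - 15*l - 2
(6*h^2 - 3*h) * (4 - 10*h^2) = -60*h^4 + 30*h^3 + 24*h^2 - 12*h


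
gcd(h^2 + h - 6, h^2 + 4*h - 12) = h - 2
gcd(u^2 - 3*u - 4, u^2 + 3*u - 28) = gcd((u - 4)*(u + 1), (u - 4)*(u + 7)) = u - 4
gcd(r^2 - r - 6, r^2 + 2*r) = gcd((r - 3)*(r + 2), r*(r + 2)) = r + 2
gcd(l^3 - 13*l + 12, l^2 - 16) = l + 4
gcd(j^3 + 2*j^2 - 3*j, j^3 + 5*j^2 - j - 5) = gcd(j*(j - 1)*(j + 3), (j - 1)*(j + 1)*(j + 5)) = j - 1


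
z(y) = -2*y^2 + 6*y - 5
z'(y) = 6 - 4*y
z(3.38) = -7.57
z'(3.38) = -7.52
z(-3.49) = -50.30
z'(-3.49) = 19.96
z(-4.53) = -73.22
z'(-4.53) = 24.12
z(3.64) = -9.66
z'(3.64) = -8.56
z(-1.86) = -23.08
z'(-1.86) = 13.44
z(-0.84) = -11.45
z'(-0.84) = 9.36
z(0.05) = -4.70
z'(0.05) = 5.80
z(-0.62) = -9.49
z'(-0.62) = 8.48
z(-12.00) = -365.00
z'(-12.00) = 54.00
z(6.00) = -41.00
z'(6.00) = -18.00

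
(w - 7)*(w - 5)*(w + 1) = w^3 - 11*w^2 + 23*w + 35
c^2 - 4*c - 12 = (c - 6)*(c + 2)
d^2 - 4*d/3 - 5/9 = (d - 5/3)*(d + 1/3)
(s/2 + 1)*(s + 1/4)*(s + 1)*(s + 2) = s^4/2 + 21*s^3/8 + 37*s^2/8 + 3*s + 1/2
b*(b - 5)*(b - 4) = b^3 - 9*b^2 + 20*b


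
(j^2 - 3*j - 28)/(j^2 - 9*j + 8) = (j^2 - 3*j - 28)/(j^2 - 9*j + 8)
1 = 1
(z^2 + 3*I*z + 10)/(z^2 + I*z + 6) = (z + 5*I)/(z + 3*I)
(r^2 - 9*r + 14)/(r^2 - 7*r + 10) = (r - 7)/(r - 5)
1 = 1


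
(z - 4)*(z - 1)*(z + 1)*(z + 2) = z^4 - 2*z^3 - 9*z^2 + 2*z + 8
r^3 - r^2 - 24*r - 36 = (r - 6)*(r + 2)*(r + 3)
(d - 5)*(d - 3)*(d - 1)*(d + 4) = d^4 - 5*d^3 - 13*d^2 + 77*d - 60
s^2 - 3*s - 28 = (s - 7)*(s + 4)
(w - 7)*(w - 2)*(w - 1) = w^3 - 10*w^2 + 23*w - 14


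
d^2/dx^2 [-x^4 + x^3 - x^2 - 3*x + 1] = -12*x^2 + 6*x - 2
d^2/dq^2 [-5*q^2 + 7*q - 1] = -10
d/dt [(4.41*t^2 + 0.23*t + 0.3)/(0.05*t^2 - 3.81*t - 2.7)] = (-16.8136*t^2 - 23.844*t + 0.522)/(0.0025*t^4 - 0.381*t^3 + 14.2461*t^2 + 20.574*t + 7.29)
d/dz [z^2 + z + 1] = 2*z + 1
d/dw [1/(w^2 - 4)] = -2*w/(w^2 - 4)^2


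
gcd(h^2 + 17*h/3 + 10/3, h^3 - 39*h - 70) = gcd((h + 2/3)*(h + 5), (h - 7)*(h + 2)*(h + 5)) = h + 5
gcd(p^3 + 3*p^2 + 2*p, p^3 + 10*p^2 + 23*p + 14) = p^2 + 3*p + 2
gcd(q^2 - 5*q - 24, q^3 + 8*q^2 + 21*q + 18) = q + 3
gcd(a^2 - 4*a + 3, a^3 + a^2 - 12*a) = a - 3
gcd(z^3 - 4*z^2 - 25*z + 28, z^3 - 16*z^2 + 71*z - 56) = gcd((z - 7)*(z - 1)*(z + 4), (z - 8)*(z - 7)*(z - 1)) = z^2 - 8*z + 7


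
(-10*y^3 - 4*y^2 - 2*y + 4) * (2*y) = -20*y^4 - 8*y^3 - 4*y^2 + 8*y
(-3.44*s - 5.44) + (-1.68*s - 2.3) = -5.12*s - 7.74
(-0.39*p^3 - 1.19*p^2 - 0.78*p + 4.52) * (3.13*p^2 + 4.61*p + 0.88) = -1.2207*p^5 - 5.5226*p^4 - 8.2705*p^3 + 9.5046*p^2 + 20.1508*p + 3.9776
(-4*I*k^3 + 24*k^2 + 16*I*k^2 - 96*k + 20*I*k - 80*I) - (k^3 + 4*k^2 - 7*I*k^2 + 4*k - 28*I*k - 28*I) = -k^3 - 4*I*k^3 + 20*k^2 + 23*I*k^2 - 100*k + 48*I*k - 52*I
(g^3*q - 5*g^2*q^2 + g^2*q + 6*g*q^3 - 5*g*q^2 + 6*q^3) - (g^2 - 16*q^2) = g^3*q - 5*g^2*q^2 + g^2*q - g^2 + 6*g*q^3 - 5*g*q^2 + 6*q^3 + 16*q^2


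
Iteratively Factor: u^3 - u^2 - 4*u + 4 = (u + 2)*(u^2 - 3*u + 2) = (u - 1)*(u + 2)*(u - 2)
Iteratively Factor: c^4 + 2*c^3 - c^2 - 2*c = (c - 1)*(c^3 + 3*c^2 + 2*c) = c*(c - 1)*(c^2 + 3*c + 2) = c*(c - 1)*(c + 1)*(c + 2)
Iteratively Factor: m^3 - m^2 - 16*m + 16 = (m - 4)*(m^2 + 3*m - 4) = (m - 4)*(m + 4)*(m - 1)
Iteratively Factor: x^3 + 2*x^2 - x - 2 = (x + 1)*(x^2 + x - 2) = (x - 1)*(x + 1)*(x + 2)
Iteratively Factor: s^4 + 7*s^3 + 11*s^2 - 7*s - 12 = (s + 4)*(s^3 + 3*s^2 - s - 3) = (s + 3)*(s + 4)*(s^2 - 1) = (s + 1)*(s + 3)*(s + 4)*(s - 1)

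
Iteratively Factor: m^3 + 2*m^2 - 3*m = (m + 3)*(m^2 - m) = (m - 1)*(m + 3)*(m)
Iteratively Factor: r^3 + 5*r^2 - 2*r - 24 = (r + 4)*(r^2 + r - 6) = (r + 3)*(r + 4)*(r - 2)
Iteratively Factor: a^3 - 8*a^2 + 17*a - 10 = (a - 2)*(a^2 - 6*a + 5) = (a - 5)*(a - 2)*(a - 1)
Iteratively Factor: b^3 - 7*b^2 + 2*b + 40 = (b - 4)*(b^2 - 3*b - 10) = (b - 4)*(b + 2)*(b - 5)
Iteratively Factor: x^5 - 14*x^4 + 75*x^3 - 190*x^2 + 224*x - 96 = (x - 4)*(x^4 - 10*x^3 + 35*x^2 - 50*x + 24) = (x - 4)*(x - 2)*(x^3 - 8*x^2 + 19*x - 12) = (x - 4)*(x - 2)*(x - 1)*(x^2 - 7*x + 12) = (x - 4)^2*(x - 2)*(x - 1)*(x - 3)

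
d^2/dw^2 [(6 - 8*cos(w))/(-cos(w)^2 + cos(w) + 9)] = 2*(36*sin(w)^4*cos(w) - 8*sin(w)^4 + 145*sin(w)^2 + 1111*cos(w)/4 + 249*cos(3*w)/4 - 2*cos(5*w) - 5)/(sin(w)^2 + cos(w) + 8)^3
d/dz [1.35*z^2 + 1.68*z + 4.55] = 2.7*z + 1.68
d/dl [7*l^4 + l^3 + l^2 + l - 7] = 28*l^3 + 3*l^2 + 2*l + 1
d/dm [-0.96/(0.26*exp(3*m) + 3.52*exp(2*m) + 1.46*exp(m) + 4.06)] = (0.7488*exp(2*m) + 6.7584*exp(m) + 1.4016)*exp(m)/(0.26*exp(3*m) + 3.52*exp(2*m) + 1.46*exp(m) + 4.06)^2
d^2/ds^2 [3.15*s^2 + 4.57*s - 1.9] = 6.30000000000000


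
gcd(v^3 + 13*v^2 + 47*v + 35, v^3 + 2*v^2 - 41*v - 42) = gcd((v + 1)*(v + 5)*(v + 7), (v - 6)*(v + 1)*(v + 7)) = v^2 + 8*v + 7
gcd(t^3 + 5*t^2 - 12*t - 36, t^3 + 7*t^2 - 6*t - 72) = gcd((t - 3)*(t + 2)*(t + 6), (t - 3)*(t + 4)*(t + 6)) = t^2 + 3*t - 18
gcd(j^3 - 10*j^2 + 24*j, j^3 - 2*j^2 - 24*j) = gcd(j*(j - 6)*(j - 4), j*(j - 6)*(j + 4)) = j^2 - 6*j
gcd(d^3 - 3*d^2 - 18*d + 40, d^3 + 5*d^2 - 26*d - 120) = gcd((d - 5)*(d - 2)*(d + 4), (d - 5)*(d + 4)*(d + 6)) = d^2 - d - 20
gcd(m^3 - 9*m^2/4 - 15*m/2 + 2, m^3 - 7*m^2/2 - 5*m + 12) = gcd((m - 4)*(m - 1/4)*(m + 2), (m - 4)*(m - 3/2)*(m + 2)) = m^2 - 2*m - 8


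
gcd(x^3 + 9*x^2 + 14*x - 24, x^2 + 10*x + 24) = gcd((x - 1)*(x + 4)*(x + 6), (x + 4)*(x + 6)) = x^2 + 10*x + 24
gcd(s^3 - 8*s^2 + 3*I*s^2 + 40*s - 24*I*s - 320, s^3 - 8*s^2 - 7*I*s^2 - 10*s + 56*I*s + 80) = s^2 + s*(-8 - 5*I) + 40*I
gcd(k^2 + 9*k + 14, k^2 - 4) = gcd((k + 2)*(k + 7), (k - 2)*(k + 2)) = k + 2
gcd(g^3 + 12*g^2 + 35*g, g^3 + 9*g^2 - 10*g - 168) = g + 7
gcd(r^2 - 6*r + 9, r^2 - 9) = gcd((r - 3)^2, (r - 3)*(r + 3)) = r - 3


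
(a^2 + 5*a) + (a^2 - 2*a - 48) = 2*a^2 + 3*a - 48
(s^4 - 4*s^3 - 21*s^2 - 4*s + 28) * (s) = s^5 - 4*s^4 - 21*s^3 - 4*s^2 + 28*s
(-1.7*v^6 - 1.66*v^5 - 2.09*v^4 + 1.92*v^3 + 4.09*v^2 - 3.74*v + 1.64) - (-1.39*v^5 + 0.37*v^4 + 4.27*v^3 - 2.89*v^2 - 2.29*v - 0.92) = -1.7*v^6 - 0.27*v^5 - 2.46*v^4 - 2.35*v^3 + 6.98*v^2 - 1.45*v + 2.56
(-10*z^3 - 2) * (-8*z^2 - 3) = 80*z^5 + 30*z^3 + 16*z^2 + 6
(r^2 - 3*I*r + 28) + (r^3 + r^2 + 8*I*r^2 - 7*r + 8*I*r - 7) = r^3 + 2*r^2 + 8*I*r^2 - 7*r + 5*I*r + 21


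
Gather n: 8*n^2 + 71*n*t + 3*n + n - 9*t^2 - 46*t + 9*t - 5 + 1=8*n^2 + n*(71*t + 4) - 9*t^2 - 37*t - 4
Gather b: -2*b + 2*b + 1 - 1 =0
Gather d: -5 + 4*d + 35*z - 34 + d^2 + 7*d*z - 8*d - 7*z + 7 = d^2 + d*(7*z - 4) + 28*z - 32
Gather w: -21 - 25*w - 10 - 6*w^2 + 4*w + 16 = -6*w^2 - 21*w - 15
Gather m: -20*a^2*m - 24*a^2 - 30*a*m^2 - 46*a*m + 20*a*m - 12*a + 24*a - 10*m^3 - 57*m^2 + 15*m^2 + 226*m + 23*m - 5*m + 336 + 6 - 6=-24*a^2 + 12*a - 10*m^3 + m^2*(-30*a - 42) + m*(-20*a^2 - 26*a + 244) + 336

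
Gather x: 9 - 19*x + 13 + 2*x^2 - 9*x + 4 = 2*x^2 - 28*x + 26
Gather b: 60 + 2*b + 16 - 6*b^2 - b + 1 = -6*b^2 + b + 77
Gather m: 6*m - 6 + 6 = 6*m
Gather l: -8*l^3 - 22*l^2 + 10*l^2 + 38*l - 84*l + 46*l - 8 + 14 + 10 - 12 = -8*l^3 - 12*l^2 + 4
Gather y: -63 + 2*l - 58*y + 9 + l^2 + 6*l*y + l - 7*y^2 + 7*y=l^2 + 3*l - 7*y^2 + y*(6*l - 51) - 54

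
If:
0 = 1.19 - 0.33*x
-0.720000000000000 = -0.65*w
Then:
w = 1.11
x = 3.61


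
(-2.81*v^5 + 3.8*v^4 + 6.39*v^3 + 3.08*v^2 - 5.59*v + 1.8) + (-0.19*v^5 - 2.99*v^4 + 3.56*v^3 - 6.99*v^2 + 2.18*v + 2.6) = -3.0*v^5 + 0.81*v^4 + 9.95*v^3 - 3.91*v^2 - 3.41*v + 4.4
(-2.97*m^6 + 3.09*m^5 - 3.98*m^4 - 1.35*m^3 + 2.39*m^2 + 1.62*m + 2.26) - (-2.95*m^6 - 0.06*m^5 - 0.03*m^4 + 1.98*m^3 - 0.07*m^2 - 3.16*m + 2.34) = -0.02*m^6 + 3.15*m^5 - 3.95*m^4 - 3.33*m^3 + 2.46*m^2 + 4.78*m - 0.0800000000000001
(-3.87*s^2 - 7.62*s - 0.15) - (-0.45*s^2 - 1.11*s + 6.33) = -3.42*s^2 - 6.51*s - 6.48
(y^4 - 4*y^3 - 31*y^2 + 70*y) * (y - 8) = y^5 - 12*y^4 + y^3 + 318*y^2 - 560*y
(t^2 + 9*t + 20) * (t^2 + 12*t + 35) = t^4 + 21*t^3 + 163*t^2 + 555*t + 700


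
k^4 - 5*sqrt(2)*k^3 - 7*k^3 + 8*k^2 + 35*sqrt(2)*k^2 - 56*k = k*(k - 7)*(k - 4*sqrt(2))*(k - sqrt(2))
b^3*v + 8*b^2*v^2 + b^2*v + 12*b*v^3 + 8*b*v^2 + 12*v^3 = (b + 2*v)*(b + 6*v)*(b*v + v)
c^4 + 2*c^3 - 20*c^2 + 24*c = c*(c - 2)^2*(c + 6)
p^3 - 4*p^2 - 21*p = p*(p - 7)*(p + 3)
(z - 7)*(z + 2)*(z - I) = z^3 - 5*z^2 - I*z^2 - 14*z + 5*I*z + 14*I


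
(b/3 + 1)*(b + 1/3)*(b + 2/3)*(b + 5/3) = b^4/3 + 17*b^3/9 + 89*b^2/27 + 163*b/81 + 10/27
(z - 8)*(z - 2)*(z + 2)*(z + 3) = z^4 - 5*z^3 - 28*z^2 + 20*z + 96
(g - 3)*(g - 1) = g^2 - 4*g + 3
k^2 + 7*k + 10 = (k + 2)*(k + 5)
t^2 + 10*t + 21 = (t + 3)*(t + 7)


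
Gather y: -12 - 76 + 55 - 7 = -40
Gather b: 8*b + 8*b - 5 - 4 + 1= 16*b - 8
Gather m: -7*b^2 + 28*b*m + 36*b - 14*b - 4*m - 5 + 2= -7*b^2 + 22*b + m*(28*b - 4) - 3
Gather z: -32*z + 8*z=-24*z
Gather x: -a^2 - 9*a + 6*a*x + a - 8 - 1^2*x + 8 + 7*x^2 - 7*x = -a^2 - 8*a + 7*x^2 + x*(6*a - 8)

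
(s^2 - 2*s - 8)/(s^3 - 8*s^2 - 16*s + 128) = (s + 2)/(s^2 - 4*s - 32)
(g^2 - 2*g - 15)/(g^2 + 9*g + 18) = (g - 5)/(g + 6)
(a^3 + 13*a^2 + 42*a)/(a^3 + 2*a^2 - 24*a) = (a + 7)/(a - 4)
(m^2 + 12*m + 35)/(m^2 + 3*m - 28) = (m + 5)/(m - 4)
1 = 1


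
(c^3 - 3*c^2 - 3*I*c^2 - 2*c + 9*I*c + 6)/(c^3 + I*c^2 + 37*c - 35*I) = (c^2 - c*(3 + 2*I) + 6*I)/(c^2 + 2*I*c + 35)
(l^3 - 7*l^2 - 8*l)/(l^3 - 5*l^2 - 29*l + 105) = l*(l^2 - 7*l - 8)/(l^3 - 5*l^2 - 29*l + 105)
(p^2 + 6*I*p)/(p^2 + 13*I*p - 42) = p/(p + 7*I)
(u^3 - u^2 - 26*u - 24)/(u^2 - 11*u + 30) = (u^2 + 5*u + 4)/(u - 5)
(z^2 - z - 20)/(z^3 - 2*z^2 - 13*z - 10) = (z + 4)/(z^2 + 3*z + 2)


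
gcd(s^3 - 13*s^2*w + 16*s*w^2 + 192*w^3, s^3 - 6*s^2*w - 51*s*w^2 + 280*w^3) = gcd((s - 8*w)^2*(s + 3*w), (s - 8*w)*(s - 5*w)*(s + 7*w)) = s - 8*w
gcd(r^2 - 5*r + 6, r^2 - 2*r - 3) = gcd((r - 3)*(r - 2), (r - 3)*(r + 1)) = r - 3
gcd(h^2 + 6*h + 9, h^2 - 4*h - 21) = h + 3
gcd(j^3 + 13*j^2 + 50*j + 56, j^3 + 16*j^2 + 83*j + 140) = j^2 + 11*j + 28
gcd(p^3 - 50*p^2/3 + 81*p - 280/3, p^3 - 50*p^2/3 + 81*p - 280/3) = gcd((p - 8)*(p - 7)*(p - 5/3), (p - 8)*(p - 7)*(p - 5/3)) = p^3 - 50*p^2/3 + 81*p - 280/3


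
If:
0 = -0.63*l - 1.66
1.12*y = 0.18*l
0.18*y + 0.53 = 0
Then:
No Solution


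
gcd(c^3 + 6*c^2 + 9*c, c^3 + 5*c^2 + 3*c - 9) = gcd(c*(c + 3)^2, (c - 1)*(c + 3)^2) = c^2 + 6*c + 9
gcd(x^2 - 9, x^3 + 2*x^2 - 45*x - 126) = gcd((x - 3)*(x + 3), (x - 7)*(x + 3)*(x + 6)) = x + 3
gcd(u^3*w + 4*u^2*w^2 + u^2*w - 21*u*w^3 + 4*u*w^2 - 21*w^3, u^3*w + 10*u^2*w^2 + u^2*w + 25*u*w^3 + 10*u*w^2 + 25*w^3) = u*w + w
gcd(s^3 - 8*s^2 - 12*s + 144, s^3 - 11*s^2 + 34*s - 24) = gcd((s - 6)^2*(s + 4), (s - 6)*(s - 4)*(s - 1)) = s - 6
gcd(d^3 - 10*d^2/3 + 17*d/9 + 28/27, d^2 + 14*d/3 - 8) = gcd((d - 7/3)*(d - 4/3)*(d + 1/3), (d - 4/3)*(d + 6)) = d - 4/3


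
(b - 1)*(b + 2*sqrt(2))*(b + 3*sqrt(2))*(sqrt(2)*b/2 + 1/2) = sqrt(2)*b^4/2 - sqrt(2)*b^3/2 + 11*b^3/2 - 11*b^2/2 + 17*sqrt(2)*b^2/2 - 17*sqrt(2)*b/2 + 6*b - 6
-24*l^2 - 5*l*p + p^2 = (-8*l + p)*(3*l + p)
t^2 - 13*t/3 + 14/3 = (t - 7/3)*(t - 2)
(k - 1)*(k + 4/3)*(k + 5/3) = k^3 + 2*k^2 - 7*k/9 - 20/9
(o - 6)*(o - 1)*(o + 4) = o^3 - 3*o^2 - 22*o + 24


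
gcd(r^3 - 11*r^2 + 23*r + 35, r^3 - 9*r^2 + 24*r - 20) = r - 5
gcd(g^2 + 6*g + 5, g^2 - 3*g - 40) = g + 5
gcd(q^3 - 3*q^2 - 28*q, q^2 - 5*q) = q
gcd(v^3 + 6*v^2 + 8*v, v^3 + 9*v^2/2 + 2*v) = v^2 + 4*v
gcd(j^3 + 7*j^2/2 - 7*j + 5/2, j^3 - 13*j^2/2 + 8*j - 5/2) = j^2 - 3*j/2 + 1/2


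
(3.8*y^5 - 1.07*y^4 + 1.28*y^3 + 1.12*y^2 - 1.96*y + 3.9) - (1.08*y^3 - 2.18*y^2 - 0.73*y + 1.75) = 3.8*y^5 - 1.07*y^4 + 0.2*y^3 + 3.3*y^2 - 1.23*y + 2.15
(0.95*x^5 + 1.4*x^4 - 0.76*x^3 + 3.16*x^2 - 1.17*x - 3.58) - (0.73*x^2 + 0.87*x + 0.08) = 0.95*x^5 + 1.4*x^4 - 0.76*x^3 + 2.43*x^2 - 2.04*x - 3.66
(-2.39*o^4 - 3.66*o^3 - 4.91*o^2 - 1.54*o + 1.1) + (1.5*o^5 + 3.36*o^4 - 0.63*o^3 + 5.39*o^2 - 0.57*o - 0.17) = 1.5*o^5 + 0.97*o^4 - 4.29*o^3 + 0.48*o^2 - 2.11*o + 0.93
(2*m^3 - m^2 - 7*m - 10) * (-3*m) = -6*m^4 + 3*m^3 + 21*m^2 + 30*m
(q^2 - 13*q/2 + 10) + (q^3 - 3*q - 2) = q^3 + q^2 - 19*q/2 + 8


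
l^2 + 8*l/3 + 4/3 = (l + 2/3)*(l + 2)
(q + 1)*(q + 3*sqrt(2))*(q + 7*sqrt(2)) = q^3 + q^2 + 10*sqrt(2)*q^2 + 10*sqrt(2)*q + 42*q + 42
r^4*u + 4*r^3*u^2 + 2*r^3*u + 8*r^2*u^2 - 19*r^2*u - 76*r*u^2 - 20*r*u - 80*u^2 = (r - 4)*(r + 5)*(r + 4*u)*(r*u + u)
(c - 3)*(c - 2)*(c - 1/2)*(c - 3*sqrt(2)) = c^4 - 11*c^3/2 - 3*sqrt(2)*c^3 + 17*c^2/2 + 33*sqrt(2)*c^2/2 - 51*sqrt(2)*c/2 - 3*c + 9*sqrt(2)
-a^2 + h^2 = (-a + h)*(a + h)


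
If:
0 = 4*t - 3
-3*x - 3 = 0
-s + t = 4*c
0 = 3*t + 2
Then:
No Solution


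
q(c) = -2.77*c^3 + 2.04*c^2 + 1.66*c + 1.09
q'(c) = -8.31*c^2 + 4.08*c + 1.66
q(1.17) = 1.39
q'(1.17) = -4.94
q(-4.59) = 304.32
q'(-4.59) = -192.14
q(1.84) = -6.20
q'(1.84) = -18.97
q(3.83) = -118.25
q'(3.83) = -104.61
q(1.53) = -1.52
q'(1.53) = -11.55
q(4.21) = -162.46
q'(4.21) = -128.45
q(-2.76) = 70.29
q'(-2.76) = -72.90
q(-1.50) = 12.54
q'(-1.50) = -23.16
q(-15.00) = 9783.94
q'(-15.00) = -1929.29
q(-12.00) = 5061.49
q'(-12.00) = -1243.94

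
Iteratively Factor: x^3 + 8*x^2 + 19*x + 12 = (x + 1)*(x^2 + 7*x + 12) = (x + 1)*(x + 3)*(x + 4)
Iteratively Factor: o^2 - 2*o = (o)*(o - 2)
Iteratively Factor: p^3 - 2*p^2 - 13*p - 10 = (p - 5)*(p^2 + 3*p + 2) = (p - 5)*(p + 2)*(p + 1)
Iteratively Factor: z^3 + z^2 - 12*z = (z)*(z^2 + z - 12) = z*(z - 3)*(z + 4)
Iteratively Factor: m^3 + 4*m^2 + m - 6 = (m - 1)*(m^2 + 5*m + 6) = (m - 1)*(m + 3)*(m + 2)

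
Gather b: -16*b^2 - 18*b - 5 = -16*b^2 - 18*b - 5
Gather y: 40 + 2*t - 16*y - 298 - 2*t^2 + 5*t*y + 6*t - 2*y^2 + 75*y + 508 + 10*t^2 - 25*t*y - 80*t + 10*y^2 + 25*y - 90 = 8*t^2 - 72*t + 8*y^2 + y*(84 - 20*t) + 160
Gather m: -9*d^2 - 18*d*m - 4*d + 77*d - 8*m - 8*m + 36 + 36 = -9*d^2 + 73*d + m*(-18*d - 16) + 72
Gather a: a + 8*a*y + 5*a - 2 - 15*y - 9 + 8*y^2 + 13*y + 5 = a*(8*y + 6) + 8*y^2 - 2*y - 6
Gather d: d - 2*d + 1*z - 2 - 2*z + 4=-d - z + 2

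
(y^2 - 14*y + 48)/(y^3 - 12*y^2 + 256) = (y - 6)/(y^2 - 4*y - 32)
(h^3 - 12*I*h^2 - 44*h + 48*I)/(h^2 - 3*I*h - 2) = (h^2 - 10*I*h - 24)/(h - I)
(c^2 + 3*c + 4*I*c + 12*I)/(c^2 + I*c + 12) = (c + 3)/(c - 3*I)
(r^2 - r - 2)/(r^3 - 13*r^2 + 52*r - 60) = (r + 1)/(r^2 - 11*r + 30)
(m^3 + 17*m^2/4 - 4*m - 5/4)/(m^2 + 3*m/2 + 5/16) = 4*(m^2 + 4*m - 5)/(4*m + 5)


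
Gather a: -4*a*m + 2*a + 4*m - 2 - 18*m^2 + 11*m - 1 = a*(2 - 4*m) - 18*m^2 + 15*m - 3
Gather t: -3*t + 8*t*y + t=t*(8*y - 2)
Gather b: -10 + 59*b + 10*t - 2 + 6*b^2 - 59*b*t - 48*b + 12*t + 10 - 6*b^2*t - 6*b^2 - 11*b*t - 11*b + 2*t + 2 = -6*b^2*t - 70*b*t + 24*t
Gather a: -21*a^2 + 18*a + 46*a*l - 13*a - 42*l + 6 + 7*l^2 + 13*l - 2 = -21*a^2 + a*(46*l + 5) + 7*l^2 - 29*l + 4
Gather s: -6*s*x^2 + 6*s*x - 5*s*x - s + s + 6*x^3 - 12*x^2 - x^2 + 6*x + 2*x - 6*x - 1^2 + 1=s*(-6*x^2 + x) + 6*x^3 - 13*x^2 + 2*x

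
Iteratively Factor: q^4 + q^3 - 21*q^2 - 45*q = (q)*(q^3 + q^2 - 21*q - 45) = q*(q + 3)*(q^2 - 2*q - 15) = q*(q + 3)^2*(q - 5)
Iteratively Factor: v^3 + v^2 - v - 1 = (v + 1)*(v^2 - 1) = (v + 1)^2*(v - 1)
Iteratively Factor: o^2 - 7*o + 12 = (o - 3)*(o - 4)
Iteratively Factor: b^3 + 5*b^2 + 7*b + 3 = (b + 1)*(b^2 + 4*b + 3) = (b + 1)^2*(b + 3)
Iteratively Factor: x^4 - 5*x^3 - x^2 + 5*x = (x + 1)*(x^3 - 6*x^2 + 5*x) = (x - 5)*(x + 1)*(x^2 - x) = (x - 5)*(x - 1)*(x + 1)*(x)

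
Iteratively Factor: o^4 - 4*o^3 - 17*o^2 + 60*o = (o - 5)*(o^3 + o^2 - 12*o) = (o - 5)*(o + 4)*(o^2 - 3*o) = (o - 5)*(o - 3)*(o + 4)*(o)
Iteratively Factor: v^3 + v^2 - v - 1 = (v - 1)*(v^2 + 2*v + 1) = (v - 1)*(v + 1)*(v + 1)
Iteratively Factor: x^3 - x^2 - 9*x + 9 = (x - 3)*(x^2 + 2*x - 3) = (x - 3)*(x + 3)*(x - 1)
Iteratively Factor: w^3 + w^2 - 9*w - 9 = (w + 3)*(w^2 - 2*w - 3) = (w + 1)*(w + 3)*(w - 3)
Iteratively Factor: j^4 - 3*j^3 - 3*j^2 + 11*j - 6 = (j + 2)*(j^3 - 5*j^2 + 7*j - 3) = (j - 1)*(j + 2)*(j^2 - 4*j + 3) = (j - 3)*(j - 1)*(j + 2)*(j - 1)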